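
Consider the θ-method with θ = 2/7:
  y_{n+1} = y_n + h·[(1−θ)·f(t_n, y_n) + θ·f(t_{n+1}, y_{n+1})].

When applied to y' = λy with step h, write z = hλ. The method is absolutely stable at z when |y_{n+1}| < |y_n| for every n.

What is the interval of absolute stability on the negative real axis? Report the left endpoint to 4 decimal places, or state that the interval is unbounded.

z∈(-4.6667,0).

Test eqn y'=λy, z=hλ:
  y_{n+1} = y_n + z·[5/7·y_n + 2/7·y_{n+1}] ⇒ (1 − 2/7z)y_{n+1} = (1 + 5/7z)y_n
  ⇒ R(z) = (1 + 5/7z)/(1 − 2/7z).

Boundary: |R(x)|=1, x<0.
x=-1.42: |R|=0.0102
R=−1: 1+5/7x = −1+2/7x ⇒ -3/7x=2 ⇒ x=2/(-3/7)=-4.6667
Confirm numerically:
  x=-4.594: |R|=0.98653 <1
  x=-4.551: |R|=0.97845 <1
  x=-3.286: |R|=0.69481 <1
  x=-1.965: |R|=0.25846 <1
  x=-5.198: |R|=1.09163 >1
  x=-5.119: |R|=1.07872 >1
Stable set (-4.6667, 0).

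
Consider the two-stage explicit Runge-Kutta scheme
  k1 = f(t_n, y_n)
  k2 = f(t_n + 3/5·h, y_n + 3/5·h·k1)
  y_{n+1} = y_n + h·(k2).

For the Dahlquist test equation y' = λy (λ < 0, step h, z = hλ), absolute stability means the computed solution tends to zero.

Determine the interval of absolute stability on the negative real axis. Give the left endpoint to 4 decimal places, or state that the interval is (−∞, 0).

On y'=λy, z=hλ:
  k1=λy_n ⇒ h·k1=z·y_n;  k2=λ(1+3/5z)y_n ⇒ h·k2=z(1+3/5z)y_n
  y_{n+1}/y_n = 1 + z(1+3/5z) = 1 + z + 3/5z²
  so R(z) = 1 + z + 3/5z².

Boundary: |R(x)|=1, x<0.
x=-0.66: |R|=0.6014
R=1: x+3/5x²=0 ⇒ x=−5/3=-1.6667; min R=1−1/(4·3/5)=0.5833>−1
Confirm numerically:
  x=-1.431: |R|=0.79766 <1
  x=-1.410: |R|=0.78286 <1
  x=-0.820: |R|=0.58344 <1
  x=-2.095: |R|=1.53842 >1
  x=-2.055: |R|=1.47882 >1
  x=-2.052: |R|=1.47442 >1
So |R|<1 on (-1.6667, 0).

(-1.6667, 0).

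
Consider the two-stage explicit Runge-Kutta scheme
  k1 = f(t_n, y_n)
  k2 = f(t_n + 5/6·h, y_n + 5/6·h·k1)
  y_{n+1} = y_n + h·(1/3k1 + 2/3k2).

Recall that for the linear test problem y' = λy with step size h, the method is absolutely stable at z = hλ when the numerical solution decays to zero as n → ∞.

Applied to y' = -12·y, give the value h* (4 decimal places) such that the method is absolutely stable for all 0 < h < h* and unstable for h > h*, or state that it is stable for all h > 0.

With y'=λy (z=hλ):
  k1=λy_n ⇒ h·k1=z·y_n;  k2=λ(1+5/6z)y_n ⇒ h·k2=z(1+5/6z)y_n
  y_{n+1}/y_n = 1 + 1/3z + 2/3z(1+5/6z) = 1 + z + 5/9z²
  R(z) = 1 + z + 5/9z².

Need |R(x)|<1, x<0.
x=-1.31: |R|=0.6434
R=1: x+5/9x²=0 ⇒ x=−9/5=-1.8000; min R=1−1/(4·5/9)=0.5500>−1
Confirm numerically:
  x=-1.108: |R|=0.57404 <1
  x=-1.015: |R|=0.55735 <1
  x=-0.870: |R|=0.55050 <1
  x=-0.763: |R|=0.56043 <1
  x=-2.178: |R|=1.45738 >1
  x=-1.969: |R|=1.18487 >1
So |R|<1 on (-1.8000, 0).

(-1.8000,0); λ=-12 ⇒ h* = (9/5)/12 = 0.1500.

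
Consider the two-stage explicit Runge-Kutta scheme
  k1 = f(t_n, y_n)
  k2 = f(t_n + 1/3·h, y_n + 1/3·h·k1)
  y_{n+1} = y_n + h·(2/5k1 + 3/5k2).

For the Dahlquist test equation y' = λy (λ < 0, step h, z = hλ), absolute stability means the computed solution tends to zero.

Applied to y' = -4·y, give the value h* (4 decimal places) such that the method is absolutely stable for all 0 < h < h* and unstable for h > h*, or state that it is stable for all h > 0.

With y'=λy (z=hλ):
  k1=λy_n ⇒ h·k1=z·y_n;  k2=λ(1+1/3z)y_n ⇒ h·k2=z(1+1/3z)y_n
  y_{n+1}/y_n = 1 + 2/5z + 3/5z(1+1/3z) = 1 + z + 1/5z²
  ⇒ R(z) = 1 + z + 1/5z².

Solve |R(x)|<1 on ℝ⁻.
x=-0.41: |R|=0.6236
R=1: x+1/5x²=0 ⇒ x=−5=-5.0000; min R=1−1/(4·1/5)=-0.2500>−1
Confirm numerically:
  x=-4.378: |R|=0.45538 <1
  x=-4.284: |R|=0.38653 <1
  x=-2.401: |R|=0.24804 <1
  x=-5.568: |R|=1.63252 >1
  x=-5.533: |R|=1.58982 >1
  x=-5.167: |R|=1.17258 >1
Stable set (-5.0000, 0).

(-5.0000,0); λ=-4 ⇒ h* = (5)/4 = 1.2500.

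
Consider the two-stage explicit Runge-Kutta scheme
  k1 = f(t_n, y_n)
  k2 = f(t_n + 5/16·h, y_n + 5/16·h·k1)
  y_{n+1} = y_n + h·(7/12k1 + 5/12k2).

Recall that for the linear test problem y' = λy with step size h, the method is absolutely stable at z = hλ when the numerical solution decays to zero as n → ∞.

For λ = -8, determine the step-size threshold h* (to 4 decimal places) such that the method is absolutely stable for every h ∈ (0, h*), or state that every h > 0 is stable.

(-7.6800,0); λ=-8 ⇒ h* = (192/25)/8 = 0.9600.

Set f=λy, z=hλ:
  k1=λy_n ⇒ h·k1=z·y_n;  k2=λ(1+5/16z)y_n ⇒ h·k2=z(1+5/16z)y_n
  y_{n+1}/y_n = 1 + 7/12z + 5/12z(1+5/16z) = 1 + z + 25/192z²
  Hence R(z) = 1 + z + 25/192z².

Boundary: |R(x)|=1, x<0.
x=-1.25: |R|=0.0465
R=1: x+25/192x²=0 ⇒ x=−192/25=-7.6800; min R=1−1/(4·25/192)=-0.9200>−1
Confirm numerically:
  x=-7.502: |R|=0.82613 <1
  x=-6.221: |R|=0.18183 <1
  x=-4.914: |R|=0.76981 <1
  x=-4.827: |R|=0.79316 <1
  x=-8.217: |R|=1.57455 >1
  x=-7.939: |R|=1.26773 >1
  x=-7.933: |R|=1.26133 >1
So |R|<1 on (-7.6800, 0).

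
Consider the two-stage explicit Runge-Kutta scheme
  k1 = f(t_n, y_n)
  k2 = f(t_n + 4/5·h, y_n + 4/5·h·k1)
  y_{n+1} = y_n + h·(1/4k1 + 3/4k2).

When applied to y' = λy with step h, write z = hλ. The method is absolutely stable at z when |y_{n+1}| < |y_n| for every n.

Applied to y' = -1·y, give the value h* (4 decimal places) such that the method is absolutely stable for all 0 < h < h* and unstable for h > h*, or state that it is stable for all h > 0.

With y'=λy (z=hλ):
  k1=λy_n ⇒ h·k1=z·y_n;  k2=λ(1+4/5z)y_n ⇒ h·k2=z(1+4/5z)y_n
  y_{n+1}/y_n = 1 + 1/4z + 3/4z(1+4/5z) = 1 + z + 3/5z²
  R(z) = 1 + z + 3/5z².

Boundary: |R(x)|=1, x<0.
x=-1.51: |R|=0.8581
R=1: x+3/5x²=0 ⇒ x=−5/3=-1.6667; min R=1−1/(4·3/5)=0.5833>−1
Confirm numerically:
  x=-1.496: |R|=0.84681 <1
  x=-1.061: |R|=0.61443 <1
  x=-1.001: |R|=0.60020 <1
  x=-0.796: |R|=0.58417 <1
  x=-1.884: |R|=1.24567 >1
  x=-1.771: |R|=1.11086 >1
  x=-1.731: |R|=1.06682 >1
So |R|<1 on (-1.6667, 0).

(-1.6667,0); λ=-1 ⇒ h* = (5/3)/1 = 1.6667.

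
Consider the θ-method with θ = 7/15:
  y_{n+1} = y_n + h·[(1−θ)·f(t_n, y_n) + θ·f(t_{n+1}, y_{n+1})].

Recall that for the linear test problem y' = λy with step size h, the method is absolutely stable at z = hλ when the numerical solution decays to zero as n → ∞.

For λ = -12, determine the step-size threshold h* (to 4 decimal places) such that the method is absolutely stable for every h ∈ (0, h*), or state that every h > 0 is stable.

On y'=λy, z=hλ:
  y_{n+1} = y_n + z·[8/15·y_n + 7/15·y_{n+1}] ⇒ (1 − 7/15z)y_{n+1} = (1 + 8/15z)y_n
  R(z) = (1 + 8/15z)/(1 − 7/15z).

Find x<0 with |R(x)|<1.
x=-1.76: |R|=0.0337
R=−1: 1+8/15x = −1+7/15x ⇒ -1/15x=2 ⇒ x=2/(-1/15)=-30.0000
Confirm numerically:
  x=-25.946: |R|=0.97938 <1
  x=-25.697: |R|=0.97792 <1
  x=-19.048: |R|=0.92617 <1
  x=-30.495: |R|=1.00217 >1
  x=-30.464: |R|=1.00203 >1
  x=-30.436: |R|=1.00191 >1
Stable set (-30.0000, 0).

(-30.0000,0); λ=-12 ⇒ h* = (30)/12 = 2.5000.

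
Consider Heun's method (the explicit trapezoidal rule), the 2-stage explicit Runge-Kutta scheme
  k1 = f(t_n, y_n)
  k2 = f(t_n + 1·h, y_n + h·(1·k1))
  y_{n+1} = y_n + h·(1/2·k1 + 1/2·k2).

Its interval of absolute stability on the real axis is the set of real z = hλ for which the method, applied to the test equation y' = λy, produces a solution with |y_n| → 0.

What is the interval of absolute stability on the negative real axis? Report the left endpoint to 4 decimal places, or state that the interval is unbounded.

(-2.0000, 0).

Set f=λy, z=hλ:
  order 2, 2-stage ⇒ R(z)=1+z+z^2/2
  (e.g. R(-1.17)=0.51445, |R|=0.51445)

Boundary: |R(x)|=1, x<0.
x=-1.17: |R|=0.5144
|R(-1.52)|=0.6352 |R(-1.21)|=0.5221 |R(-0.8)|=0.5200
Bisect:
  x_lo=-2.3634 |R|=1.4294  x_hi=-0.0936 |R|=0.9108
  mid=-1.22846 |R|=0.52610 →hi
  mid=-1.79592 |R|=0.81674 →hi
  mid=-2.07965 |R|=1.08282 →lo
  mid=-1.93778 |R|=0.93972 →hi
  mid=-2.00871 |R|=1.00875 →lo
  mid=-1.97325 |R|=0.97361 →hi
  mid=-1.99098 |R|=0.99102 →hi
  mid=-1.99985 |R|=0.99985 →hi
  mid=-2.00428 |R|=1.00429 →lo
  mid=-2.00206 |R|=1.00207 →lo
  ...
  [-2.00013,-1.99999] ⇒ x*=-2.0000
Stable set (-2.0000, 0).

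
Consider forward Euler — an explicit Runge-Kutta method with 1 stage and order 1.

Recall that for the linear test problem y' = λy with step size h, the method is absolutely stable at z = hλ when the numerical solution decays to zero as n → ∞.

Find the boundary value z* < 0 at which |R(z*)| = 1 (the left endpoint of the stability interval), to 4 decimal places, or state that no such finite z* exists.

z* = -2.0000.

With y'=λy (z=hλ):
  order 1, 1-stage ⇒ R(z)=1+z
  (e.g. R(-1.52)=-0.52000, |R|=0.52000)

Boundary: |R(x)|=1, x<0.
x=-1.52: |R|=0.5200
|R(-2.39)|=1.3900 |R(-1.92)|=0.9200 |R(-1.29)|=0.2900
Bisect:
  x_lo=-2.8597 |R|=1.8597  x_hi=-0.0900 |R|=0.9100
  mid=-1.47486 |R|=0.47486 →hi
  mid=-2.16728 |R|=1.16728 →lo
  mid=-1.82107 |R|=0.82107 →hi
  mid=-1.99417 |R|=0.99417 →hi
  mid=-2.08073 |R|=1.08073 →lo
  mid=-2.03745 |R|=1.03745 →lo
  mid=-2.01581 |R|=1.01581 →lo
  mid=-2.00499 |R|=1.00499 →lo
  mid=-1.99958 |R|=0.99958 →hi
  mid=-2.00229 |R|=1.00229 →lo
  ...
  [-2.00009,-1.99992] ⇒ x*=-2.0000
Interval (-2.0000, 0).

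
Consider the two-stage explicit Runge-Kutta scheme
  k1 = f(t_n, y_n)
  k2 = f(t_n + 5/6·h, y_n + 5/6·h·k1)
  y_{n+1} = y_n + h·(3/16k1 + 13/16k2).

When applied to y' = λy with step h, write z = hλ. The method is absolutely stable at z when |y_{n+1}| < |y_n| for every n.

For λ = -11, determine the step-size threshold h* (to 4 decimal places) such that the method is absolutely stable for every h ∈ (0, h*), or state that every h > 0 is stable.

(-1.4769,0); λ=-11 ⇒ h* = (96/65)/11 = 0.1343.

On y'=λy, z=hλ:
  k1=λy_n ⇒ h·k1=z·y_n;  k2=λ(1+5/6z)y_n ⇒ h·k2=z(1+5/6z)y_n
  y_{n+1}/y_n = 1 + 3/16z + 13/16z(1+5/6z) = 1 + z + 65/96z²
  R(z) = 1 + z + 65/96z².

Find x<0 with |R(x)|<1.
x=-1.06: |R|=0.7008
R=1: x+65/96x²=0 ⇒ x=−96/65=-1.4769; min R=1−1/(4·65/96)=0.6308>−1
Confirm numerically:
  x=-1.184: |R|=0.76517 <1
  x=-1.166: |R|=0.75453 <1
  x=-0.765: |R|=0.63125 <1
  x=-2.003: |R|=1.71346 >1
  x=-1.868: |R|=1.49463 >1
  x=-1.614: |R|=1.14980 >1
Stable set (-1.4769, 0).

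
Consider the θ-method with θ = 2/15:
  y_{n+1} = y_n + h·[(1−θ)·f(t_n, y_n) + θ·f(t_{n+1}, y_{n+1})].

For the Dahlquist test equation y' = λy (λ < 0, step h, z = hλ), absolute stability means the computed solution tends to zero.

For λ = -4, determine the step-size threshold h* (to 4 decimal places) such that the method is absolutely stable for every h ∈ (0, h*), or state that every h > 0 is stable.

(-2.7273,0); λ=-4 ⇒ h* = (30/11)/4 = 0.6818.

On y'=λy, z=hλ:
  y_{n+1} = y_n + z·[13/15·y_n + 2/15·y_{n+1}] ⇒ (1 − 2/15z)y_{n+1} = (1 + 13/15z)y_n
  ⇒ R(z) = (1 + 13/15z)/(1 − 2/15z).

Boundary: |R(x)|=1, x<0.
x=-0.64: |R|=0.4103
R=−1: 1+13/15x = −1+2/15x ⇒ -11/15x=2 ⇒ x=2/(-11/15)=-2.7273
Confirm numerically:
  x=-1.718: |R|=0.39781 <1
  x=-1.524: |R|=0.26662 <1
  x=-1.391: |R|=0.17338 <1
  x=-3.293: |R|=1.28829 >1
  x=-3.173: |R|=1.22969 >1
  x=-2.927: |R|=1.10535 >1
Interval (-2.7273, 0).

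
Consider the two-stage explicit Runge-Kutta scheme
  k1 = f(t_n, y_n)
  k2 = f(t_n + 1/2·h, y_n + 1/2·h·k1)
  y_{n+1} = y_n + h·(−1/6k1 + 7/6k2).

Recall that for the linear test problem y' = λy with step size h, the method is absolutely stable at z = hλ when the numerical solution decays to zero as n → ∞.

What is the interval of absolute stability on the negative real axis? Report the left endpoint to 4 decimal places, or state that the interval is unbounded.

z∈(-1.7143,0).

Test eqn y'=λy, z=hλ:
  k1=λy_n ⇒ h·k1=z·y_n;  k2=λ(1+1/2z)y_n ⇒ h·k2=z(1+1/2z)y_n
  y_{n+1}/y_n = 1 − 1/6z + 7/6z(1+1/2z) = 1 + z + 7/12z²
  Hence R(z) = 1 + z + 7/12z².

Need |R(x)|<1, x<0.
x=-1.79: |R|=1.0791
R=1: x+7/12x²=0 ⇒ x=−12/7=-1.7143; min R=1−1/(4·7/12)=0.5714>−1
Confirm numerically:
  x=-1.635: |R|=0.92438 <1
  x=-1.523: |R|=0.83006 <1
  x=-0.946: |R|=0.57603 <1
  x=-2.242: |R|=1.69016 >1
  x=-2.187: |R|=1.60307 >1
So |R|<1 on (-1.7143, 0).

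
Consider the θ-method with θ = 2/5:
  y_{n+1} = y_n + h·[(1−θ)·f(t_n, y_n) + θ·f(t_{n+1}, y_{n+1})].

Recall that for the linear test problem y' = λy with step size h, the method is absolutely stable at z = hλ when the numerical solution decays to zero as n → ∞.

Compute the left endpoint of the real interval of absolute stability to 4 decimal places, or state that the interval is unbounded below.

left endpoint -10.0000.

Set f=λy, z=hλ:
  y_{n+1} = y_n + z·[3/5·y_n + 2/5·y_{n+1}] ⇒ (1 − 2/5z)y_{n+1} = (1 + 3/5z)y_n
  ⇒ R(z) = (1 + 3/5z)/(1 − 2/5z).

Solve |R(x)|<1 on ℝ⁻.
x=-1: |R|=0.2857
R=−1: 1+3/5x = −1+2/5x ⇒ -1/5x=2 ⇒ x=2/(-1/5)=-10.0000
Confirm numerically:
  x=-9.842: |R|=0.99360 <1
  x=-9.301: |R|=0.97038 <1
  x=-5.908: |R|=0.75666 <1
  x=-10.502: |R|=1.01930 >1
  x=-10.345: |R|=1.01343 >1
  x=-10.153: |R|=1.00605 >1
Interval (-10.0000, 0).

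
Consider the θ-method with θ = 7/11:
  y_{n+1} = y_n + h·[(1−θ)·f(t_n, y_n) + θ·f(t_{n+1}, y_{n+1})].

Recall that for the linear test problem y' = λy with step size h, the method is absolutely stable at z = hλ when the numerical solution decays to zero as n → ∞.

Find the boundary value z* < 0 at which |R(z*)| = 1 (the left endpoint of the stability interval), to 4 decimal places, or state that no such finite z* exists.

Test eqn y'=λy, z=hλ:
  y_{n+1} = y_n + z·[4/11·y_n + 7/11·y_{n+1}] ⇒ (1 − 7/11z)y_{n+1} = (1 + 4/11z)y_n
  R(z) = (1 + 4/11z)/(1 − 7/11z).

Solve |R(x)|<1 on ℝ⁻.
x=-1.63: |R|=0.1999
x=-2: |R|=0.1200
x=-10: |R|=0.3580
x=-100: |R|=0.5471
θ=7/11≥1/2 ⇒ |1+4/11x|<|1−7/11x| ∀x<0 ⇒ stable on all of ℝ⁻.

interval (−∞, 0).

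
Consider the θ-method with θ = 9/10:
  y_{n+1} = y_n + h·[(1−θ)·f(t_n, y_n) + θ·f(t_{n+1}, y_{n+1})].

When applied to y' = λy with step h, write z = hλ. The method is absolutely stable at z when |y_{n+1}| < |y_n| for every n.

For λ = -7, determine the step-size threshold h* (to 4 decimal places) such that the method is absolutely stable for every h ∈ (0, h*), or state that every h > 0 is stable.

Set f=λy, z=hλ:
  y_{n+1} = y_n + z·[1/10·y_n + 9/10·y_{n+1}] ⇒ (1 − 9/10z)y_{n+1} = (1 + 1/10z)y_n
  ⇒ R(z) = (1 + 1/10z)/(1 − 9/10z).

Need |R(x)|<1, x<0.
x=-1.16: |R|=0.4325
x=-2: |R|=0.2857
x=-10: |R|=0.0000
x=-100: |R|=0.0989
θ=9/10≥1/2 ⇒ |1+1/10x|<|1−9/10x| ∀x<0 ⇒ unbounded interval.

unbounded; (−∞, 0). Any h>0 works for λ=-7.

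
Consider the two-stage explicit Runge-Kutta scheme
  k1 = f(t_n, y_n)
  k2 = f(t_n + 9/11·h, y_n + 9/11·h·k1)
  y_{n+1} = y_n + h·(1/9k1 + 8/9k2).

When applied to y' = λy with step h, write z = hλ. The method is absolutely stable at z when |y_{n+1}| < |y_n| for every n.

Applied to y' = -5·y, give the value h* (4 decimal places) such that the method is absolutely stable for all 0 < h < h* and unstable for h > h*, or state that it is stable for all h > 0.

Test eqn y'=λy, z=hλ:
  k1=λy_n ⇒ h·k1=z·y_n;  k2=λ(1+9/11z)y_n ⇒ h·k2=z(1+9/11z)y_n
  y_{n+1}/y_n = 1 + 1/9z + 8/9z(1+9/11z) = 1 + z + 8/11z²
  ⇒ R(z) = 1 + z + 8/11z².

Solve |R(x)|<1 on ℝ⁻.
x=-1.37: |R|=0.9950
R=1: x+8/11x²=0 ⇒ x=−11/8=-1.3750; min R=1−1/(4·8/11)=0.6562>−1
Confirm numerically:
  x=-1.215: |R|=0.85862 <1
  x=-0.958: |R|=0.70946 <1
  x=-0.850: |R|=0.67545 <1
  x=-0.602: |R|=0.66157 <1
  x=-1.761: |R|=1.49436 >1
  x=-1.599: |R|=1.26049 >1
  x=-1.485: |R|=1.11880 >1
Stable set (-1.3750, 0).

(-1.3750,0); λ=-5 ⇒ h* = (11/8)/5 = 0.2750.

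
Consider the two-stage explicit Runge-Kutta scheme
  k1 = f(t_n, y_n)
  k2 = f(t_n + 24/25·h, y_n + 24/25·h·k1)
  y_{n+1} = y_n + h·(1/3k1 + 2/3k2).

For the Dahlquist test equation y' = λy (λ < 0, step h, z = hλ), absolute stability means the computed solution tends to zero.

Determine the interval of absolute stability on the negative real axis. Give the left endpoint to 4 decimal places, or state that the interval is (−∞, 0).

z∈(-1.5625,0).

Test eqn y'=λy, z=hλ:
  k1=λy_n ⇒ h·k1=z·y_n;  k2=λ(1+24/25z)y_n ⇒ h·k2=z(1+24/25z)y_n
  y_{n+1}/y_n = 1 + 1/3z + 2/3z(1+24/25z) = 1 + z + 16/25z²
  Hence R(z) = 1 + z + 16/25z².

Solve |R(x)|<1 on ℝ⁻.
x=-1.03: |R|=0.6490
R=1: x+16/25x²=0 ⇒ x=−25/16=-1.5625; min R=1−1/(4·16/25)=0.6094>−1
Confirm numerically:
  x=-1.413: |R|=0.86480 <1
  x=-1.291: |R|=0.77568 <1
  x=-0.770: |R|=0.60946 <1
  x=-2.086: |R|=1.69889 >1
  x=-1.660: |R|=1.10358 >1
So |R|<1 on (-1.5625, 0).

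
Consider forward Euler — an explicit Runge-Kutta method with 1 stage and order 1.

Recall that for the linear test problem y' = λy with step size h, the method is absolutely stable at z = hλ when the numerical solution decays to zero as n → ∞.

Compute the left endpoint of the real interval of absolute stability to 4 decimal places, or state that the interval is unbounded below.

On y'=λy, z=hλ:
  order 1, 1-stage ⇒ R(z)=1+z
  (e.g. R(-1.53)=-0.53000, |R|=0.53000)

Find x<0 with |R(x)|<1.
x=-1.53: |R|=0.5300
|R(-1.39)|=0.3900 |R(-1.34)|=0.3400 |R(-0.59)|=0.4100
Bisect:
  x_lo=-2.5172 |R|=1.5172  x_hi=-0.0980 |R|=0.9020
  mid=-1.30756 |R|=0.30756 →hi
  mid=-1.91236 |R|=0.91236 →hi
  mid=-2.21475 |R|=1.21475 →lo
  mid=-2.06356 |R|=1.06356 →lo
  mid=-1.98796 |R|=0.98796 →hi
  mid=-2.02576 |R|=1.02576 →lo
  mid=-2.00686 |R|=1.00686 →lo
  mid=-1.99741 |R|=0.99741 →hi
  ...
  [-2.00006,-1.99992] ⇒ x*=-2.0000
So |R|<1 on (-2.0000, 0).

left endpoint -2.0000.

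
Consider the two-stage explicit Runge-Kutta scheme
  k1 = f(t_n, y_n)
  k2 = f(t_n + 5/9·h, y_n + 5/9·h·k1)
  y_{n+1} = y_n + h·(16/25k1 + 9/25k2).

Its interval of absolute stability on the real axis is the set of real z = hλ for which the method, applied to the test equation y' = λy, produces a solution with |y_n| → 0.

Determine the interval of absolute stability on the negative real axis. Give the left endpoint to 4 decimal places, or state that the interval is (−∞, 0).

(-5.0000, 0).

Test eqn y'=λy, z=hλ:
  k1=λy_n ⇒ h·k1=z·y_n;  k2=λ(1+5/9z)y_n ⇒ h·k2=z(1+5/9z)y_n
  y_{n+1}/y_n = 1 + 16/25z + 9/25z(1+5/9z) = 1 + z + 1/5z²
  R(z) = 1 + z + 1/5z².

Find x<0 with |R(x)|<1.
x=-1.67: |R|=0.1122
R=1: x+1/5x²=0 ⇒ x=−5=-5.0000; min R=1−1/(4·1/5)=-0.2500>−1
Confirm numerically:
  x=-4.660: |R|=0.68312 <1
  x=-2.985: |R|=0.20295 <1
  x=-2.566: |R|=0.24913 <1
  x=-5.534: |R|=1.59103 >1
  x=-5.489: |R|=1.53682 >1
  x=-5.367: |R|=1.39394 >1
Interval (-5.0000, 0).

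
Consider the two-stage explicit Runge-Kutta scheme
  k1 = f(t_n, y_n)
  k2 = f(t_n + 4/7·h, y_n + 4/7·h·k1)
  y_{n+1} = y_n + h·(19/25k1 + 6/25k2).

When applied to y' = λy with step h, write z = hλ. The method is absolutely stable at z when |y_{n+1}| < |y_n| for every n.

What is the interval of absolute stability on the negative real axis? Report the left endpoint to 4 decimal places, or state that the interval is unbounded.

z∈(-7.2917,0).

With y'=λy (z=hλ):
  k1=λy_n ⇒ h·k1=z·y_n;  k2=λ(1+4/7z)y_n ⇒ h·k2=z(1+4/7z)y_n
  y_{n+1}/y_n = 1 + 19/25z + 6/25z(1+4/7z) = 1 + z + 24/175z²
  Hence R(z) = 1 + z + 24/175z².

Need |R(x)|<1, x<0.
x=-0.49: |R|=0.5429
R=1: x+24/175x²=0 ⇒ x=−175/24=-7.2917; min R=1−1/(4·24/175)=-0.8229>−1
Confirm numerically:
  x=-5.831: |R|=0.16807 <1
  x=-5.048: |R|=0.55328 <1
  x=-3.941: |R|=0.81097 <1
  x=-7.854: |R|=1.60570 >1
  x=-7.346: |R|=1.05474 >1
Interval (-7.2917, 0).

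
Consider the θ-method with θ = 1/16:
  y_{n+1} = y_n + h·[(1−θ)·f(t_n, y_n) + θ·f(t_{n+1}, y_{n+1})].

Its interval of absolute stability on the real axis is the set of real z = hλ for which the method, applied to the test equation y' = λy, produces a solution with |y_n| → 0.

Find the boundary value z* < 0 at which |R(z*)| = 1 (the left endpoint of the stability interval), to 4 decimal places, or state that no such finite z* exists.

z* = -2.2857.

Set f=λy, z=hλ:
  y_{n+1} = y_n + z·[15/16·y_n + 1/16·y_{n+1}] ⇒ (1 − 1/16z)y_{n+1} = (1 + 15/16z)y_n
  Hence R(z) = (1 + 15/16z)/(1 − 1/16z).

Find x<0 with |R(x)|<1.
x=-0.42: |R|=0.5907
R=−1: 1+15/16x = −1+1/16x ⇒ -7/8x=2 ⇒ x=2/(-7/8)=-2.2857
Confirm numerically:
  x=-1.929: |R|=0.72146 <1
  x=-1.339: |R|=0.23560 <1
  x=-1.221: |R|=0.13443 <1
  x=-2.813: |R|=1.39239 >1
  x=-2.325: |R|=1.03001 >1
So |R|<1 on (-2.2857, 0).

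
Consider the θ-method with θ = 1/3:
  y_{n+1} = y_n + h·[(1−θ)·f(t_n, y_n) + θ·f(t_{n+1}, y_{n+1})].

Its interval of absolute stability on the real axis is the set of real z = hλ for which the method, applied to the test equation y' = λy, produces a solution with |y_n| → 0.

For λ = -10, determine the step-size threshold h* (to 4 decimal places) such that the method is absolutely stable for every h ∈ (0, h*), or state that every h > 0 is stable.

Test eqn y'=λy, z=hλ:
  y_{n+1} = y_n + z·[2/3·y_n + 1/3·y_{n+1}] ⇒ (1 − 1/3z)y_{n+1} = (1 + 2/3z)y_n
  so R(z) = (1 + 2/3z)/(1 − 1/3z).

Find x<0 with |R(x)|<1.
x=-1.57: |R|=0.0306
R=−1: 1+2/3x = −1+1/3x ⇒ -1/3x=2 ⇒ x=2/(-1/3)=-6.0000
Confirm numerically:
  x=-5.969: |R|=0.99654 <1
  x=-5.263: |R|=0.91081 <1
  x=-3.924: |R|=0.70017 <1
  x=-2.968: |R|=0.49196 <1
  x=-6.442: |R|=1.04681 >1
  x=-6.387: |R|=1.04123 >1
Stable set (-6.0000, 0).

(-6.0000,0); λ=-10 ⇒ h* = (6)/10 = 0.6000.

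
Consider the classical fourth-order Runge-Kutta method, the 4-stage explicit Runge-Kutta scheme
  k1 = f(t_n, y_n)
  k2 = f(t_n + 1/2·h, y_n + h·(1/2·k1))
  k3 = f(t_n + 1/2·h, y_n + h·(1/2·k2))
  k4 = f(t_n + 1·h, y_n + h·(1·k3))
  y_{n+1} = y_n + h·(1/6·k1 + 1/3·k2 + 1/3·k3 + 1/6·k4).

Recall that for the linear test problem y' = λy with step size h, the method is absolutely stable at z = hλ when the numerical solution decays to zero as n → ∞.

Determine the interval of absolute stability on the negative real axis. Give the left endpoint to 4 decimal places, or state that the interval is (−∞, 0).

With y'=λy (z=hλ):
  order 4, 4-stage ⇒ R(z)=1+z+z^2/2+z^3/6+z^4/24
  (e.g. R(-1.15)=0.33065, |R|=0.33065)

Solve |R(x)|<1 on ℝ⁻.
x=-1.15: |R|=0.3306
|R(-3.17)|=1.7528 |R(-1)|=0.3750 |R(-0.74)|=0.4788
Bisect:
  x_lo=-3.4599 |R|=2.5935  x_hi=-0.3541 |R|=0.7018
  mid=-1.90702 |R|=0.30653 →hi
  mid=-2.68347 |R|=0.85703 →hi
  mid=-3.07169 |R|=1.52494 →lo
  mid=-2.87758 |R|=1.14830 →lo
  mid=-2.78053 |R|=0.99284 →hi
  mid=-2.82905 |R|=1.06801 →lo
  mid=-2.80479 |R|=1.02980 →lo
  mid=-2.79266 |R|=1.01116 →lo
  mid=-2.78659 |R|=1.00196 →lo
  ...
  [-2.78546,-2.78527] ⇒ x*=-2.7853
Interval (-2.7853, 0).

(-2.7853, 0).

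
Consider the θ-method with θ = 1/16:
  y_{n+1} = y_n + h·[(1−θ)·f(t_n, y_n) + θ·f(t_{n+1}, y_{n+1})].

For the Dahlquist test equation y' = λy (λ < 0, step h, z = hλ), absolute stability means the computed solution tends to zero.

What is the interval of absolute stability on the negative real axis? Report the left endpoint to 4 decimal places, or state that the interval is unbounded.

Set f=λy, z=hλ:
  y_{n+1} = y_n + z·[15/16·y_n + 1/16·y_{n+1}] ⇒ (1 − 1/16z)y_{n+1} = (1 + 15/16z)y_n
  ⇒ R(z) = (1 + 15/16z)/(1 − 1/16z).

Need |R(x)|<1, x<0.
x=-1.58: |R|=0.4380
R=−1: 1+15/16x = −1+1/16x ⇒ -7/8x=2 ⇒ x=2/(-7/8)=-2.2857
Confirm numerically:
  x=-1.752: |R|=0.57909 <1
  x=-1.626: |R|=0.47600 <1
  x=-1.161: |R|=0.08245 <1
  x=-1.133: |R|=0.05808 <1
  x=-2.792: |R|=1.37718 >1
  x=-2.741: |R|=1.34011 >1
  x=-2.388: |R|=1.07788 >1
Interval (-2.2857, 0).

z∈(-2.2857,0).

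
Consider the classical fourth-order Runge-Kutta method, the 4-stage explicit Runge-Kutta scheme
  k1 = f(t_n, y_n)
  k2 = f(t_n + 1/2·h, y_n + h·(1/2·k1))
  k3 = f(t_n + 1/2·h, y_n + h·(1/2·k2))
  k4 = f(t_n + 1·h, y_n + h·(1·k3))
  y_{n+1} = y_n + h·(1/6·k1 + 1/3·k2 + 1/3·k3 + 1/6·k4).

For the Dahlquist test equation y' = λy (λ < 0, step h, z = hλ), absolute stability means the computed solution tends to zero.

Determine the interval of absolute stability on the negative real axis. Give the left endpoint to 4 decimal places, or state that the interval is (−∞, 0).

(-2.7853, 0).

With y'=λy (z=hλ):
  order 4, 4-stage ⇒ R(z)=1+z+z^2/2+z^3/6+z^4/24
  (e.g. R(-1.22)=0.31386, |R|=0.31386)

Find x<0 with |R(x)|<1.
x=-1.22: |R|=0.3139
|R(-3.13)|=1.6569 |R(-1.62)|=0.2706 |R(-0.97)|=0.3852
Bisect:
  x_lo=-3.2651 |R|=1.9994  x_hi=-0.1860 |R|=0.8303
  mid=-1.72556 |R|=0.27630 →hi
  mid=-2.49533 |R|=0.64388 →hi
  mid=-2.88021 |R|=1.15279 →lo
  mid=-2.68777 |R|=0.86265 →hi
  mid=-2.78399 |R|=0.99804 →hi
  mid=-2.83210 |R|=1.07289 →lo
  mid=-2.80805 |R|=1.03485 →lo
  ...
  [-2.78531,-2.78512] ⇒ x*=-2.7853
So |R|<1 on (-2.7853, 0).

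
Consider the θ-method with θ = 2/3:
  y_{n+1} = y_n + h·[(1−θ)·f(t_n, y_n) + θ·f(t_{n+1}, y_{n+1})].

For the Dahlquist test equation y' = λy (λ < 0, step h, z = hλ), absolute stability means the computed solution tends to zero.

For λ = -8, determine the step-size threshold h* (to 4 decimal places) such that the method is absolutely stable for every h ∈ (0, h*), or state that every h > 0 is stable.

On y'=λy, z=hλ:
  y_{n+1} = y_n + z·[1/3·y_n + 2/3·y_{n+1}] ⇒ (1 − 2/3z)y_{n+1} = (1 + 1/3z)y_n
  so R(z) = (1 + 1/3z)/(1 − 2/3z).

Solve |R(x)|<1 on ℝ⁻.
x=-0.61: |R|=0.5664
x=-2: |R|=0.1429
x=-10: |R|=0.3043
x=-100: |R|=0.4778
θ=2/3≥1/2 ⇒ |1+1/3x|<|1−2/3x| ∀x<0 ⇒ interval (−∞,0).

(−∞, 0) — no finite endpoint. Any h>0 works for λ=-8.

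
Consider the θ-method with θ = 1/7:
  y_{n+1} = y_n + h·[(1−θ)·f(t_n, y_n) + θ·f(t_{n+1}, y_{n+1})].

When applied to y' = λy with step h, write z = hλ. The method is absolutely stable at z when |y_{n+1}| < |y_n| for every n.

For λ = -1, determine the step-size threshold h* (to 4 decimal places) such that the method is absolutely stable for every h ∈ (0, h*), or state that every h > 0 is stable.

(-2.8000,0); λ=-1 ⇒ h* = (14/5)/1 = 2.8000.

Set f=λy, z=hλ:
  y_{n+1} = y_n + z·[6/7·y_n + 1/7·y_{n+1}] ⇒ (1 − 1/7z)y_{n+1} = (1 + 6/7z)y_n
  R(z) = (1 + 6/7z)/(1 − 1/7z).

Solve |R(x)|<1 on ℝ⁻.
x=-1.7: |R|=0.3678
R=−1: 1+6/7x = −1+1/7x ⇒ -5/7x=2 ⇒ x=2/(-5/7)=-2.8000
Confirm numerically:
  x=-2.171: |R|=0.65707 <1
  x=-1.589: |R|=0.29503 <1
  x=-1.322: |R|=0.11199 <1
  x=-1.131: |R|=0.02632 <1
  x=-2.980: |R|=1.09018 >1
  x=-2.904: |R|=1.05250 >1
  x=-2.869: |R|=1.03496 >1
Interval (-2.8000, 0).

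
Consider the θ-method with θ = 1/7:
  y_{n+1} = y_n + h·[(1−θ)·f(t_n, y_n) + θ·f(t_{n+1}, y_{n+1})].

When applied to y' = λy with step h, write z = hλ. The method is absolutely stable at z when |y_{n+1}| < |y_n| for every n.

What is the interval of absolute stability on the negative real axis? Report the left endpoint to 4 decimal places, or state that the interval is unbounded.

Test eqn y'=λy, z=hλ:
  y_{n+1} = y_n + z·[6/7·y_n + 1/7·y_{n+1}] ⇒ (1 − 1/7z)y_{n+1} = (1 + 6/7z)y_n
  R(z) = (1 + 6/7z)/(1 − 1/7z).

Find x<0 with |R(x)|<1.
x=-1.53: |R|=0.2556
R=−1: 1+6/7x = −1+1/7x ⇒ -5/7x=2 ⇒ x=2/(-5/7)=-2.8000
Confirm numerically:
  x=-2.586: |R|=0.88838 <1
  x=-2.585: |R|=0.88785 <1
  x=-1.845: |R|=0.46015 <1
  x=-1.758: |R|=0.40512 <1
  x=-3.262: |R|=1.22510 >1
  x=-3.057: |R|=1.12777 >1
So |R|<1 on (-2.8000, 0).

z∈(-2.8000,0).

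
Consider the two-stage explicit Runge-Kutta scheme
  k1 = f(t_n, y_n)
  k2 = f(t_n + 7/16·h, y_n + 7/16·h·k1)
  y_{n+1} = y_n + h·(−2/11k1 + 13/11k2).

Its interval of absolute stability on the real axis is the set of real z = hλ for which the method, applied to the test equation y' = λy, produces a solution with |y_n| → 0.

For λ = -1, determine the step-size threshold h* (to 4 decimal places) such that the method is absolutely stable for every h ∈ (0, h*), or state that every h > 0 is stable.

(-1.9341,0); λ=-1 ⇒ h* = (176/91)/1 = 1.9341.

Test eqn y'=λy, z=hλ:
  k1=λy_n ⇒ h·k1=z·y_n;  k2=λ(1+7/16z)y_n ⇒ h·k2=z(1+7/16z)y_n
  y_{n+1}/y_n = 1 − 2/11z + 13/11z(1+7/16z) = 1 + z + 91/176z²
  R(z) = 1 + z + 91/176z².

Need |R(x)|<1, x<0.
x=-0.43: |R|=0.6656
R=1: x+91/176x²=0 ⇒ x=−176/91=-1.9341; min R=1−1/(4·91/176)=0.5165>−1
Confirm numerically:
  x=-1.830: |R|=0.90153 <1
  x=-1.352: |R|=0.59311 <1
  x=-1.315: |R|=0.57909 <1
  x=-1.037: |R|=0.51901 <1
  x=-2.451: |R|=1.65510 >1
  x=-2.178: |R|=1.27470 >1
  x=-2.058: |R|=1.13188 >1
Stable set (-1.9341, 0).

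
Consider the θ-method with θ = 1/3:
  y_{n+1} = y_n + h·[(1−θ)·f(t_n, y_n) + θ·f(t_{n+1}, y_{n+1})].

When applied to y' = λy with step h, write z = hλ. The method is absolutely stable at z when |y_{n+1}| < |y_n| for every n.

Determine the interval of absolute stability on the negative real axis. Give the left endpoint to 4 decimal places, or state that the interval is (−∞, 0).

z∈(-6.0000,0).

Set f=λy, z=hλ:
  y_{n+1} = y_n + z·[2/3·y_n + 1/3·y_{n+1}] ⇒ (1 − 1/3z)y_{n+1} = (1 + 2/3z)y_n
  ⇒ R(z) = (1 + 2/3z)/(1 − 1/3z).

Find x<0 with |R(x)|<1.
x=-1.11: |R|=0.1898
R=−1: 1+2/3x = −1+1/3x ⇒ -1/3x=2 ⇒ x=2/(-1/3)=-6.0000
Confirm numerically:
  x=-5.221: |R|=0.90524 <1
  x=-3.234: |R|=0.55630 <1
  x=-2.814: |R|=0.45201 <1
  x=-6.403: |R|=1.04286 >1
  x=-6.290: |R|=1.03122 >1
Interval (-6.0000, 0).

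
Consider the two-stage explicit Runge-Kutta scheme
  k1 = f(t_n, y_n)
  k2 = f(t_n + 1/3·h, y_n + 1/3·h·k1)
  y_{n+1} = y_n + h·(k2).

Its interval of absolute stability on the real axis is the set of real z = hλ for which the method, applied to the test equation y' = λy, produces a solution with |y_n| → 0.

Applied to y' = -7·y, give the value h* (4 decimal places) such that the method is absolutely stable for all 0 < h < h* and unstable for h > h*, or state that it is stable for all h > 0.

Test eqn y'=λy, z=hλ:
  k1=λy_n ⇒ h·k1=z·y_n;  k2=λ(1+1/3z)y_n ⇒ h·k2=z(1+1/3z)y_n
  y_{n+1}/y_n = 1 + z(1+1/3z) = 1 + z + 1/3z²
  ⇒ R(z) = 1 + z + 1/3z².

Solve |R(x)|<1 on ℝ⁻.
x=-0.45: |R|=0.6175
R=1: x+1/3x²=0 ⇒ x=−3=-3.0000; min R=1−1/(4·1/3)=0.2500>−1
Confirm numerically:
  x=-2.537: |R|=0.60846 <1
  x=-1.873: |R|=0.29638 <1
  x=-1.452: |R|=0.25077 <1
  x=-3.427: |R|=1.48778 >1
  x=-3.248: |R|=1.26850 >1
  x=-3.175: |R|=1.18521 >1
Interval (-3.0000, 0).

(-3.0000,0); λ=-7 ⇒ h* = (3)/7 = 0.4286.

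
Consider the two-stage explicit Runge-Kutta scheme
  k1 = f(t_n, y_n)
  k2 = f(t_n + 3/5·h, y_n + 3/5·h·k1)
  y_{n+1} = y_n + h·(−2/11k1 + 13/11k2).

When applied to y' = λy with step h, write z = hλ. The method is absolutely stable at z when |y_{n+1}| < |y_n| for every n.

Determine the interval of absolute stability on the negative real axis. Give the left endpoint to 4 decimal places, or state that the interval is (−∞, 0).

z∈(-1.4103,0).

On y'=λy, z=hλ:
  k1=λy_n ⇒ h·k1=z·y_n;  k2=λ(1+3/5z)y_n ⇒ h·k2=z(1+3/5z)y_n
  y_{n+1}/y_n = 1 − 2/11z + 13/11z(1+3/5z) = 1 + z + 39/55z²
  R(z) = 1 + z + 39/55z².

Find x<0 with |R(x)|<1.
x=-1.49: |R|=1.0843
R=1: x+39/55x²=0 ⇒ x=−55/39=-1.4103; min R=1−1/(4·39/55)=0.6474>−1
Confirm numerically:
  x=-1.108: |R|=0.76253 <1
  x=-1.049: |R|=0.73128 <1
  x=-0.978: |R|=0.70023 <1
  x=-0.725: |R|=0.64772 <1
  x=-1.548: |R|=1.15120 >1
  x=-1.497: |R|=1.09208 >1
Stable set (-1.4103, 0).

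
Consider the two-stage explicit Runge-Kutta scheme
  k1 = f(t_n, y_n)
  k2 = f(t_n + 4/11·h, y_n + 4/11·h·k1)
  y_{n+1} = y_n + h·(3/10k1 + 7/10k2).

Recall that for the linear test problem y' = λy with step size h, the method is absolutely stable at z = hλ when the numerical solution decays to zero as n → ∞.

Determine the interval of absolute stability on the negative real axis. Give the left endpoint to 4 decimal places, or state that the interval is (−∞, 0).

z∈(-3.9286,0).

On y'=λy, z=hλ:
  k1=λy_n ⇒ h·k1=z·y_n;  k2=λ(1+4/11z)y_n ⇒ h·k2=z(1+4/11z)y_n
  y_{n+1}/y_n = 1 + 3/10z + 7/10z(1+4/11z) = 1 + z + 14/55z²
  Hence R(z) = 1 + z + 14/55z².

Find x<0 with |R(x)|<1.
x=-0.57: |R|=0.5127
R=1: x+14/55x²=0 ⇒ x=−55/14=-3.9286; min R=1−1/(4·14/55)=0.0179>−1
Confirm numerically:
  x=-3.391: |R|=0.53599 <1
  x=-3.066: |R|=0.32682 <1
  x=-2.055: |R|=0.01995 <1
  x=-4.429: |R|=1.56417 >1
  x=-4.204: |R|=1.29474 >1
So |R|<1 on (-3.9286, 0).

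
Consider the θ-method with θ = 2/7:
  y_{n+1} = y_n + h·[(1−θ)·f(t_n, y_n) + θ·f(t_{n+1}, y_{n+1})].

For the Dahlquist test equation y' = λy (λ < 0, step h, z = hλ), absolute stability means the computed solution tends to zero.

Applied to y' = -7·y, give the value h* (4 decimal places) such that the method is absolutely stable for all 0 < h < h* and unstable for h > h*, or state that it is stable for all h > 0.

On y'=λy, z=hλ:
  y_{n+1} = y_n + z·[5/7·y_n + 2/7·y_{n+1}] ⇒ (1 − 2/7z)y_{n+1} = (1 + 5/7z)y_n
  Hence R(z) = (1 + 5/7z)/(1 − 2/7z).

Boundary: |R(x)|=1, x<0.
x=-1.15: |R|=0.1344
R=−1: 1+5/7x = −1+2/7x ⇒ -3/7x=2 ⇒ x=2/(-3/7)=-4.6667
Confirm numerically:
  x=-4.607: |R|=0.98896 <1
  x=-4.099: |R|=0.88795 <1
  x=-2.057: |R|=0.29557 <1
  x=-1.914: |R|=0.23735 <1
  x=-5.092: |R|=1.07426 >1
  x=-4.963: |R|=1.05252 >1
So |R|<1 on (-4.6667, 0).

(-4.6667,0); λ=-7 ⇒ h* = (14/3)/7 = 0.6667.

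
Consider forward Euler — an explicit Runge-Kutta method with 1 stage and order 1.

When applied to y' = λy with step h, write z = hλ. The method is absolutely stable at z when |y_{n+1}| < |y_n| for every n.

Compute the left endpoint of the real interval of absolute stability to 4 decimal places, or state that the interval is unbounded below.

left endpoint -2.0000.

Test eqn y'=λy, z=hλ:
  order 1, 1-stage ⇒ R(z)=1+z
  (e.g. R(-1.56)=-0.56000, |R|=0.56000)

Need |R(x)|<1, x<0.
x=-1.56: |R|=0.5600
|R(-2.3)|=1.3000 |R(-1.9)|=0.9000 |R(-0.53)|=0.4700
Bisect:
  x_lo=-2.3436 |R|=1.3436  x_hi=-0.0775 |R|=0.9225
  mid=-1.21055 |R|=0.21055 →hi
  mid=-1.77708 |R|=0.77708 →hi
  mid=-2.06035 |R|=1.06035 →lo
  mid=-1.91872 |R|=0.91872 →hi
  mid=-1.98953 |R|=0.98953 →hi
  mid=-2.02494 |R|=1.02494 →lo
  mid=-2.00724 |R|=1.00724 →lo
  mid=-1.99839 |R|=0.99839 →hi
  ...
  [-2.00005,-1.99991] ⇒ x*=-2.0000
Interval (-2.0000, 0).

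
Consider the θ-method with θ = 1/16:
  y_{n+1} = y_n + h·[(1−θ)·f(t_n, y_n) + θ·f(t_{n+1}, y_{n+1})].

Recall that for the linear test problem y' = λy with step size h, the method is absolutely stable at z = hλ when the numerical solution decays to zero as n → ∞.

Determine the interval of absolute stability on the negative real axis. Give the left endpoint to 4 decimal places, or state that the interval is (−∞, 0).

(-2.2857, 0).

Set f=λy, z=hλ:
  y_{n+1} = y_n + z·[15/16·y_n + 1/16·y_{n+1}] ⇒ (1 − 1/16z)y_{n+1} = (1 + 15/16z)y_n
  ⇒ R(z) = (1 + 15/16z)/(1 − 1/16z).

Solve |R(x)|<1 on ℝ⁻.
x=-0.44: |R|=0.5718
R=−1: 1+15/16x = −1+1/16x ⇒ -7/8x=2 ⇒ x=2/(-7/8)=-2.2857
Confirm numerically:
  x=-2.162: |R|=0.90464 <1
  x=-1.725: |R|=0.55712 <1
  x=-1.716: |R|=0.54979 <1
  x=-1.144: |R|=0.06766 <1
  x=-2.623: |R|=1.25356 >1
  x=-2.329: |R|=1.03306 >1
So |R|<1 on (-2.2857, 0).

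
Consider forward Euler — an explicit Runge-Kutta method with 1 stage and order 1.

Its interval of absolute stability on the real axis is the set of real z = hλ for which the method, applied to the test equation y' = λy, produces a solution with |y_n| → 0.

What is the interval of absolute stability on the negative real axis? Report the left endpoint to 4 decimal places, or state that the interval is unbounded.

(-2.0000, 0).

Set f=λy, z=hλ:
  order 1, 1-stage ⇒ R(z)=1+z
  (e.g. R(-0.98)=0.02000, |R|=0.02000)

Find x<0 with |R(x)|<1.
x=-0.98: |R|=0.0200
|R(-1.93)|=0.9300 |R(-1.84)|=0.8400 |R(-0.92)|=0.0800
Bisect:
  x_lo=-2.6377 |R|=1.6377  x_hi=-0.0789 |R|=0.9211
  mid=-1.35831 |R|=0.35831 →hi
  mid=-1.99800 |R|=0.99800 →hi
  mid=-2.31785 |R|=1.31785 →lo
  mid=-2.15793 |R|=1.15793 →lo
  mid=-2.07796 |R|=1.07796 →lo
  mid=-2.03798 |R|=1.03798 →lo
  mid=-2.01799 |R|=1.01799 →lo
  mid=-2.00800 |R|=1.00800 →lo
  mid=-2.00300 |R|=1.00300 →lo
  ...
  [-2.00003,-1.99988] ⇒ x*=-2.0000
So |R|<1 on (-2.0000, 0).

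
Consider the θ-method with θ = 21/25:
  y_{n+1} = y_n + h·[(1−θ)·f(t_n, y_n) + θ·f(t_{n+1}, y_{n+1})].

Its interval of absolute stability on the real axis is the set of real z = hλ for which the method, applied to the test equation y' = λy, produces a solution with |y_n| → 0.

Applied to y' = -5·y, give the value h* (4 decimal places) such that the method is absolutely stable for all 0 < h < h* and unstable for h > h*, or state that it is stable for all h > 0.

Set f=λy, z=hλ:
  y_{n+1} = y_n + z·[4/25·y_n + 21/25·y_{n+1}] ⇒ (1 − 21/25z)y_{n+1} = (1 + 4/25z)y_n
  so R(z) = (1 + 4/25z)/(1 − 21/25z).

Find x<0 with |R(x)|<1.
x=-1.6: |R|=0.3174
x=-2: |R|=0.2537
x=-10: |R|=0.0638
x=-100: |R|=0.1765
θ=21/25≥1/2 ⇒ |1+4/25x|<|1−21/25x| ∀x<0 ⇒ unbounded interval.

unbounded; (−∞, 0). Any h>0 works for λ=-5.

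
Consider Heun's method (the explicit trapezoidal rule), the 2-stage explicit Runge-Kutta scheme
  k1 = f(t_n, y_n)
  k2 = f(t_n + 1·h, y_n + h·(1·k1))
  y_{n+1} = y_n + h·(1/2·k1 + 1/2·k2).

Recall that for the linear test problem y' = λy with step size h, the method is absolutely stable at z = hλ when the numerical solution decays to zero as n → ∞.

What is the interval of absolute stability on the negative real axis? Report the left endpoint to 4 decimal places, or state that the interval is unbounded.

(-2.0000, 0).

With y'=λy (z=hλ):
  order 2, 2-stage ⇒ R(z)=1+z+z^2/2
  (e.g. R(-0.88)=0.50720, |R|=0.50720)

Solve |R(x)|<1 on ℝ⁻.
x=-0.88: |R|=0.5072
|R(-1.36)|=0.5648 |R(-1.1)|=0.5050 |R(-1.01)|=0.5000
Bisect:
  x_lo=-2.7666 |R|=2.0605  x_hi=-0.1822 |R|=0.8344
  mid=-1.47439 |R|=0.61252 →hi
  mid=-2.12051 |R|=1.12778 →lo
  mid=-1.79745 |R|=0.81797 →hi
  mid=-1.95898 |R|=0.95982 →hi
  mid=-2.03975 |R|=1.04054 →lo
  mid=-1.99937 |R|=0.99937 →hi
  mid=-2.01956 |R|=1.01975 →lo
  mid=-2.00946 |R|=1.00951 →lo
  mid=-2.00441 |R|=1.00442 →lo
  ...
  [-2.00015,-2.00000] ⇒ x*=-2.0000
Interval (-2.0000, 0).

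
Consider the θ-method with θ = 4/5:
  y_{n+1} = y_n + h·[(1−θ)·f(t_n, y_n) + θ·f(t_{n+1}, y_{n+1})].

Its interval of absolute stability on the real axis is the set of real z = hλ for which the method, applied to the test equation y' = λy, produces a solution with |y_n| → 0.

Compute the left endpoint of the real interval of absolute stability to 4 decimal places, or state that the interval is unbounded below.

unbounded; (−∞, 0).

Test eqn y'=λy, z=hλ:
  y_{n+1} = y_n + z·[1/5·y_n + 4/5·y_{n+1}] ⇒ (1 − 4/5z)y_{n+1} = (1 + 1/5z)y_n
  so R(z) = (1 + 1/5z)/(1 − 4/5z).

Solve |R(x)|<1 on ℝ⁻.
x=-0.86: |R|=0.4905
x=-2: |R|=0.2308
x=-10: |R|=0.1111
x=-100: |R|=0.2346
θ=4/5≥1/2 ⇒ |1+1/5x|<|1−4/5x| ∀x<0 ⇒ unbounded interval.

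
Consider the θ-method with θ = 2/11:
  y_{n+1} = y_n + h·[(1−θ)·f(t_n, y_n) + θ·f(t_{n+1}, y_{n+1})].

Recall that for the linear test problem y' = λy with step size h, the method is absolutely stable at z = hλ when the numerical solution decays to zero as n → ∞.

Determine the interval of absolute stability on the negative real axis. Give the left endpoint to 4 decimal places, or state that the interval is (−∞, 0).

Test eqn y'=λy, z=hλ:
  y_{n+1} = y_n + z·[9/11·y_n + 2/11·y_{n+1}] ⇒ (1 − 2/11z)y_{n+1} = (1 + 9/11z)y_n
  ⇒ R(z) = (1 + 9/11z)/(1 − 2/11z).

Boundary: |R(x)|=1, x<0.
x=-0.36: |R|=0.6621
R=−1: 1+9/11x = −1+2/11x ⇒ -7/11x=2 ⇒ x=2/(-7/11)=-3.1429
Confirm numerically:
  x=-2.878: |R|=0.88935 <1
  x=-2.292: |R|=0.61781 <1
  x=-2.019: |R|=0.47686 <1
  x=-1.475: |R|=0.16308 <1
  x=-3.520: |R|=1.14634 >1
  x=-3.374: |R|=1.09117 >1
  x=-3.325: |R|=1.07224 >1
Interval (-3.1429, 0).

z∈(-3.1429,0).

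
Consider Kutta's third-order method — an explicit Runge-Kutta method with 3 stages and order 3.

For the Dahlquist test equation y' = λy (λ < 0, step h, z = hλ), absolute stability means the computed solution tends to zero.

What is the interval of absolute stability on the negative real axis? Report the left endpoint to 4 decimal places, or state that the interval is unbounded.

z∈(-2.5127,0).

On y'=λy, z=hλ:
  order 3, 3-stage ⇒ R(z)=1+z+z^2/2+z^3/6
  (e.g. R(-0.88)=0.39362, |R|=0.39362)

Solve |R(x)|<1 on ℝ⁻.
x=-0.88: |R|=0.3936
|R(-2.89)|=1.7369 |R(-2.83)|=1.6031 |R(-0.9)|=0.3835
Bisect:
  x_lo=-2.9183 |R|=1.8024  x_hi=-0.2233 |R|=0.7998
  mid=-1.57080 |R|=0.01694 →hi
  mid=-2.24456 |R|=0.61023 →hi
  mid=-2.58144 |R|=1.11657 →lo
  mid=-2.41300 |R|=0.84335 →hi
  mid=-2.49722 |R|=0.97465 →hi
  mid=-2.53933 |R|=1.04424 →lo
  mid=-2.51827 |R|=1.00911 →lo
  mid=-2.50775 |R|=0.99180 →hi
  mid=-2.51301 |R|=1.00043 →lo
  mid=-2.51038 |R|=0.99611 →hi
  ...
  [-2.51284,-2.51268] ⇒ x*=-2.5127
Stable set (-2.5127, 0).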